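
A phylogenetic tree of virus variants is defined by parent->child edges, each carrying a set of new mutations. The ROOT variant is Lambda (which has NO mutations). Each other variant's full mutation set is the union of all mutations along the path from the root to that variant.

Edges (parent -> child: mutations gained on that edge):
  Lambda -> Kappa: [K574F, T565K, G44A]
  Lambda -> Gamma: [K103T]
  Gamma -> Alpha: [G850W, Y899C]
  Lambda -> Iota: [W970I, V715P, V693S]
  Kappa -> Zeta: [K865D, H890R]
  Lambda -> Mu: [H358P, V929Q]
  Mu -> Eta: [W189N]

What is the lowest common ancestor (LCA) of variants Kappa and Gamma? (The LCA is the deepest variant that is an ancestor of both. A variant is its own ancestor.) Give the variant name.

Answer: Lambda

Derivation:
Path from root to Kappa: Lambda -> Kappa
  ancestors of Kappa: {Lambda, Kappa}
Path from root to Gamma: Lambda -> Gamma
  ancestors of Gamma: {Lambda, Gamma}
Common ancestors: {Lambda}
Walk up from Gamma: Gamma (not in ancestors of Kappa), Lambda (in ancestors of Kappa)
Deepest common ancestor (LCA) = Lambda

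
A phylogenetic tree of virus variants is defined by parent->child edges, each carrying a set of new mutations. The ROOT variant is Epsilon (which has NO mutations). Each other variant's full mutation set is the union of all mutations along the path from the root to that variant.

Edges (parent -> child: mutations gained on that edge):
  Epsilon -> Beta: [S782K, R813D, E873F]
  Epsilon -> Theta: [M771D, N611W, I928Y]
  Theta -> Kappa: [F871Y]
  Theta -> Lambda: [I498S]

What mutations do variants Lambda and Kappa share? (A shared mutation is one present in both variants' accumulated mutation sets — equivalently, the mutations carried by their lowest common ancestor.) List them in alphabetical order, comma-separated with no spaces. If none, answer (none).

Answer: I928Y,M771D,N611W

Derivation:
Accumulating mutations along path to Lambda:
  At Epsilon: gained [] -> total []
  At Theta: gained ['M771D', 'N611W', 'I928Y'] -> total ['I928Y', 'M771D', 'N611W']
  At Lambda: gained ['I498S'] -> total ['I498S', 'I928Y', 'M771D', 'N611W']
Mutations(Lambda) = ['I498S', 'I928Y', 'M771D', 'N611W']
Accumulating mutations along path to Kappa:
  At Epsilon: gained [] -> total []
  At Theta: gained ['M771D', 'N611W', 'I928Y'] -> total ['I928Y', 'M771D', 'N611W']
  At Kappa: gained ['F871Y'] -> total ['F871Y', 'I928Y', 'M771D', 'N611W']
Mutations(Kappa) = ['F871Y', 'I928Y', 'M771D', 'N611W']
Intersection: ['I498S', 'I928Y', 'M771D', 'N611W'] ∩ ['F871Y', 'I928Y', 'M771D', 'N611W'] = ['I928Y', 'M771D', 'N611W']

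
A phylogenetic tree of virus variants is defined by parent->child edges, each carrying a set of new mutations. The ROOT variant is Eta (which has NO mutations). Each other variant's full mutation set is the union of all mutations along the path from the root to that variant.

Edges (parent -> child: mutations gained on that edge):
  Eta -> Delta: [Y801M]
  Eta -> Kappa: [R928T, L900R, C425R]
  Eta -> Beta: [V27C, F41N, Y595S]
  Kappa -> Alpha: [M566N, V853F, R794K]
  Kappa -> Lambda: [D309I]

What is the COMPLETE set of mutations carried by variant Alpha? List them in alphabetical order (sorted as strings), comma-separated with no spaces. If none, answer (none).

At Eta: gained [] -> total []
At Kappa: gained ['R928T', 'L900R', 'C425R'] -> total ['C425R', 'L900R', 'R928T']
At Alpha: gained ['M566N', 'V853F', 'R794K'] -> total ['C425R', 'L900R', 'M566N', 'R794K', 'R928T', 'V853F']

Answer: C425R,L900R,M566N,R794K,R928T,V853F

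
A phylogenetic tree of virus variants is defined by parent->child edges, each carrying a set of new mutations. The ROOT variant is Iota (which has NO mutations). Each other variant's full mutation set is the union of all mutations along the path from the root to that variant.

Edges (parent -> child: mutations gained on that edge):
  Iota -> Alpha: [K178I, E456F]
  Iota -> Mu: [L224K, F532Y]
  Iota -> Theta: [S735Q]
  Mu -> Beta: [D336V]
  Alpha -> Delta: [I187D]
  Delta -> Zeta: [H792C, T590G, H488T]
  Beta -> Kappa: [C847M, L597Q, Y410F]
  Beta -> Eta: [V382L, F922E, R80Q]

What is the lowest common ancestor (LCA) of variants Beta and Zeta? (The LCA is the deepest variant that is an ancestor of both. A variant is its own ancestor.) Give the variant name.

Answer: Iota

Derivation:
Path from root to Beta: Iota -> Mu -> Beta
  ancestors of Beta: {Iota, Mu, Beta}
Path from root to Zeta: Iota -> Alpha -> Delta -> Zeta
  ancestors of Zeta: {Iota, Alpha, Delta, Zeta}
Common ancestors: {Iota}
Walk up from Zeta: Zeta (not in ancestors of Beta), Delta (not in ancestors of Beta), Alpha (not in ancestors of Beta), Iota (in ancestors of Beta)
Deepest common ancestor (LCA) = Iota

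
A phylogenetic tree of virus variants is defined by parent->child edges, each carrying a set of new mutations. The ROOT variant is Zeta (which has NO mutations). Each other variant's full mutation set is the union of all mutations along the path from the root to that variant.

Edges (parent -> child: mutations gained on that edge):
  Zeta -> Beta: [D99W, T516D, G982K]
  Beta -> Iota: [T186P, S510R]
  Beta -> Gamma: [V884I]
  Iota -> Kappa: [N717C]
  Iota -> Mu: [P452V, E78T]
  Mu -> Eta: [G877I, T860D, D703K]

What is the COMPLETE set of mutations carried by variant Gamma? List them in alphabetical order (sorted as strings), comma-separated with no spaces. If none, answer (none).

At Zeta: gained [] -> total []
At Beta: gained ['D99W', 'T516D', 'G982K'] -> total ['D99W', 'G982K', 'T516D']
At Gamma: gained ['V884I'] -> total ['D99W', 'G982K', 'T516D', 'V884I']

Answer: D99W,G982K,T516D,V884I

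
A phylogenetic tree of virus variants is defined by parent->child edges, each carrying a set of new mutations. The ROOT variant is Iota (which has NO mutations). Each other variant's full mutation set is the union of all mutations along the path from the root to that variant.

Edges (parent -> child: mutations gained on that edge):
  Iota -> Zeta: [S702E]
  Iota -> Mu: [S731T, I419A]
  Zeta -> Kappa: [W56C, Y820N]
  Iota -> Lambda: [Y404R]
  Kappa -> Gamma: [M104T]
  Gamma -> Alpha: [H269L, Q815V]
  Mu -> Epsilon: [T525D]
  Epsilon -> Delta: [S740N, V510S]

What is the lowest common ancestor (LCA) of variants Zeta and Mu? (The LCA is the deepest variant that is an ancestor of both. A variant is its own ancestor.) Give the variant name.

Path from root to Zeta: Iota -> Zeta
  ancestors of Zeta: {Iota, Zeta}
Path from root to Mu: Iota -> Mu
  ancestors of Mu: {Iota, Mu}
Common ancestors: {Iota}
Walk up from Mu: Mu (not in ancestors of Zeta), Iota (in ancestors of Zeta)
Deepest common ancestor (LCA) = Iota

Answer: Iota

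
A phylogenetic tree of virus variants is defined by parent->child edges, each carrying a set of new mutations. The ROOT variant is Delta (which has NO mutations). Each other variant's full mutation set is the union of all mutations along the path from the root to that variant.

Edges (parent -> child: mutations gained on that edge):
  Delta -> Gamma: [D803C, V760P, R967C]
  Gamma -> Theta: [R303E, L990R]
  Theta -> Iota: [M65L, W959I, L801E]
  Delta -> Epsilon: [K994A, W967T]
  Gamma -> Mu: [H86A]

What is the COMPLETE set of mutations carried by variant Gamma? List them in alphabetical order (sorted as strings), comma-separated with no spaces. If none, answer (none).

Answer: D803C,R967C,V760P

Derivation:
At Delta: gained [] -> total []
At Gamma: gained ['D803C', 'V760P', 'R967C'] -> total ['D803C', 'R967C', 'V760P']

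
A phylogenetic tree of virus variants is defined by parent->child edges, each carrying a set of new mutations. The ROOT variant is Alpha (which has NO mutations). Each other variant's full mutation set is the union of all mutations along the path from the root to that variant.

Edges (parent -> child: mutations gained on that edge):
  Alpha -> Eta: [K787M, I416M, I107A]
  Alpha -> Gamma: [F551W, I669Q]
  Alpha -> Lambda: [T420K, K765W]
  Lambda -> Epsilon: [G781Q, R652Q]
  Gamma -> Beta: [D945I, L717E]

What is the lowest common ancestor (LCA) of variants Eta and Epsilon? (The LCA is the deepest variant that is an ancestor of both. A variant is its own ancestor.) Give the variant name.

Answer: Alpha

Derivation:
Path from root to Eta: Alpha -> Eta
  ancestors of Eta: {Alpha, Eta}
Path from root to Epsilon: Alpha -> Lambda -> Epsilon
  ancestors of Epsilon: {Alpha, Lambda, Epsilon}
Common ancestors: {Alpha}
Walk up from Epsilon: Epsilon (not in ancestors of Eta), Lambda (not in ancestors of Eta), Alpha (in ancestors of Eta)
Deepest common ancestor (LCA) = Alpha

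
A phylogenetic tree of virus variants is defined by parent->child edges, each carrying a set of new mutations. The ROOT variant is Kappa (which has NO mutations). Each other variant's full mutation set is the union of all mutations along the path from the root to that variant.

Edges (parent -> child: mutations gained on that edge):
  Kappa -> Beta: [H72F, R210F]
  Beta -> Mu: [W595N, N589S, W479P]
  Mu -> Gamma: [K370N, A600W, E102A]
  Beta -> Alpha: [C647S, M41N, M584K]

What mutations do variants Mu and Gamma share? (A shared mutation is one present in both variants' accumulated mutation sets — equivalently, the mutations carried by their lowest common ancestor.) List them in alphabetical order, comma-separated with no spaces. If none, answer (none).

Answer: H72F,N589S,R210F,W479P,W595N

Derivation:
Accumulating mutations along path to Mu:
  At Kappa: gained [] -> total []
  At Beta: gained ['H72F', 'R210F'] -> total ['H72F', 'R210F']
  At Mu: gained ['W595N', 'N589S', 'W479P'] -> total ['H72F', 'N589S', 'R210F', 'W479P', 'W595N']
Mutations(Mu) = ['H72F', 'N589S', 'R210F', 'W479P', 'W595N']
Accumulating mutations along path to Gamma:
  At Kappa: gained [] -> total []
  At Beta: gained ['H72F', 'R210F'] -> total ['H72F', 'R210F']
  At Mu: gained ['W595N', 'N589S', 'W479P'] -> total ['H72F', 'N589S', 'R210F', 'W479P', 'W595N']
  At Gamma: gained ['K370N', 'A600W', 'E102A'] -> total ['A600W', 'E102A', 'H72F', 'K370N', 'N589S', 'R210F', 'W479P', 'W595N']
Mutations(Gamma) = ['A600W', 'E102A', 'H72F', 'K370N', 'N589S', 'R210F', 'W479P', 'W595N']
Intersection: ['H72F', 'N589S', 'R210F', 'W479P', 'W595N'] ∩ ['A600W', 'E102A', 'H72F', 'K370N', 'N589S', 'R210F', 'W479P', 'W595N'] = ['H72F', 'N589S', 'R210F', 'W479P', 'W595N']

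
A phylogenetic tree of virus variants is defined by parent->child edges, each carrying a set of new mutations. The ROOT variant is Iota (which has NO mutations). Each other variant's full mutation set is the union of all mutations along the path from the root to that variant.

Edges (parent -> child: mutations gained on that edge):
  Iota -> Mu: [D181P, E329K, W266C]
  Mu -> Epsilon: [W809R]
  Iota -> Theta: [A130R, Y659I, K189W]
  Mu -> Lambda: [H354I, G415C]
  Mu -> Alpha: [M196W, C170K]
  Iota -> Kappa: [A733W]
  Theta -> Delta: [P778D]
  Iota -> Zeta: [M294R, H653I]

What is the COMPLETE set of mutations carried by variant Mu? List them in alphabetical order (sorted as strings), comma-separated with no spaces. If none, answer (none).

Answer: D181P,E329K,W266C

Derivation:
At Iota: gained [] -> total []
At Mu: gained ['D181P', 'E329K', 'W266C'] -> total ['D181P', 'E329K', 'W266C']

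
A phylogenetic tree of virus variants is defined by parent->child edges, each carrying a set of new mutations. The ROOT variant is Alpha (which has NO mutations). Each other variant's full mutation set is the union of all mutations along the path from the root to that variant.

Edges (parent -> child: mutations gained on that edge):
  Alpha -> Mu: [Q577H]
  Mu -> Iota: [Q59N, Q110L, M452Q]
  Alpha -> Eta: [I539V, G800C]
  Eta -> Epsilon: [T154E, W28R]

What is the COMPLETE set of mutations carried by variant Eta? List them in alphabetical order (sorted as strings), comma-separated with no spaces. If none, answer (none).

At Alpha: gained [] -> total []
At Eta: gained ['I539V', 'G800C'] -> total ['G800C', 'I539V']

Answer: G800C,I539V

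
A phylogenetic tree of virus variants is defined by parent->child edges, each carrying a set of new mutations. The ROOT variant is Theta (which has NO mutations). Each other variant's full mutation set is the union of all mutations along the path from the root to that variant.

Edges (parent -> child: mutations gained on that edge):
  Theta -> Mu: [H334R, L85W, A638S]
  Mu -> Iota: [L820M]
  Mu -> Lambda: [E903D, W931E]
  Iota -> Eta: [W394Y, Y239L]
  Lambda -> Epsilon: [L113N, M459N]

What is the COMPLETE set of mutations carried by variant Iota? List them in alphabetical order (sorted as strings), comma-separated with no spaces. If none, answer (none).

Answer: A638S,H334R,L820M,L85W

Derivation:
At Theta: gained [] -> total []
At Mu: gained ['H334R', 'L85W', 'A638S'] -> total ['A638S', 'H334R', 'L85W']
At Iota: gained ['L820M'] -> total ['A638S', 'H334R', 'L820M', 'L85W']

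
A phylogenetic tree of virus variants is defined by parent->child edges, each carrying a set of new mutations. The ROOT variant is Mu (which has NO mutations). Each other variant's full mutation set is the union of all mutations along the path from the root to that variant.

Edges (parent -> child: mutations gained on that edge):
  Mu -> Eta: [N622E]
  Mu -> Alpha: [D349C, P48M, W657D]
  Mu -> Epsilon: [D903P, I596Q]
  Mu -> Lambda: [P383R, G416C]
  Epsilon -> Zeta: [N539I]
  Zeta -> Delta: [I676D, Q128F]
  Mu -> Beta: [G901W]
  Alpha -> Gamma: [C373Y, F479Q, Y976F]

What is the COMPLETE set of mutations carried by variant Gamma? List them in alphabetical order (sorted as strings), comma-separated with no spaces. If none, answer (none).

At Mu: gained [] -> total []
At Alpha: gained ['D349C', 'P48M', 'W657D'] -> total ['D349C', 'P48M', 'W657D']
At Gamma: gained ['C373Y', 'F479Q', 'Y976F'] -> total ['C373Y', 'D349C', 'F479Q', 'P48M', 'W657D', 'Y976F']

Answer: C373Y,D349C,F479Q,P48M,W657D,Y976F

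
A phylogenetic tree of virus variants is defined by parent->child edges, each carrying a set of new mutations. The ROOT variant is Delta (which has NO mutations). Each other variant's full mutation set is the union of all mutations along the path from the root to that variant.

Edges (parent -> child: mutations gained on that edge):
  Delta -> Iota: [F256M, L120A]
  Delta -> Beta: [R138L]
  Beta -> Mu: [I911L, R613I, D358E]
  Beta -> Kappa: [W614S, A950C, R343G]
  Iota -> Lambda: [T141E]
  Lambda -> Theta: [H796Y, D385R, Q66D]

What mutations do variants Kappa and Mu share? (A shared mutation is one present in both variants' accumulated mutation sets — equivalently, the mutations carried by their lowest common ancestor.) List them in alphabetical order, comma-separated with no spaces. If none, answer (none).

Answer: R138L

Derivation:
Accumulating mutations along path to Kappa:
  At Delta: gained [] -> total []
  At Beta: gained ['R138L'] -> total ['R138L']
  At Kappa: gained ['W614S', 'A950C', 'R343G'] -> total ['A950C', 'R138L', 'R343G', 'W614S']
Mutations(Kappa) = ['A950C', 'R138L', 'R343G', 'W614S']
Accumulating mutations along path to Mu:
  At Delta: gained [] -> total []
  At Beta: gained ['R138L'] -> total ['R138L']
  At Mu: gained ['I911L', 'R613I', 'D358E'] -> total ['D358E', 'I911L', 'R138L', 'R613I']
Mutations(Mu) = ['D358E', 'I911L', 'R138L', 'R613I']
Intersection: ['A950C', 'R138L', 'R343G', 'W614S'] ∩ ['D358E', 'I911L', 'R138L', 'R613I'] = ['R138L']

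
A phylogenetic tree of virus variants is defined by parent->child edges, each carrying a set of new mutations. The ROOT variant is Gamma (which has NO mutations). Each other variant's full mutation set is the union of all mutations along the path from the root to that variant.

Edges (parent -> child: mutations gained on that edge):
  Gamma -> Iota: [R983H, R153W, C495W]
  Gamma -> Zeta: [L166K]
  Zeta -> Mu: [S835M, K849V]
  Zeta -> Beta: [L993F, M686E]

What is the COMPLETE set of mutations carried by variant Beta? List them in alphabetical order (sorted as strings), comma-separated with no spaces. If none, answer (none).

Answer: L166K,L993F,M686E

Derivation:
At Gamma: gained [] -> total []
At Zeta: gained ['L166K'] -> total ['L166K']
At Beta: gained ['L993F', 'M686E'] -> total ['L166K', 'L993F', 'M686E']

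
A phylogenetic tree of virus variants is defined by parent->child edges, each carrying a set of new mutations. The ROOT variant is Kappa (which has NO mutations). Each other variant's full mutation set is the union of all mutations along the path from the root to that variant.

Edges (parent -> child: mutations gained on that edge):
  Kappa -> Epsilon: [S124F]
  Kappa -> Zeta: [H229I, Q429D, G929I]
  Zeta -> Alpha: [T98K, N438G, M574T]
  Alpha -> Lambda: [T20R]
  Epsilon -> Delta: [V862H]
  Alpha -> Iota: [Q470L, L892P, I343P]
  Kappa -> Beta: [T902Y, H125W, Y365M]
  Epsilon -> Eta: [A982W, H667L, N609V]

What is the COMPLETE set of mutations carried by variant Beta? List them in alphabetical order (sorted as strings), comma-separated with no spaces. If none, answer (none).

At Kappa: gained [] -> total []
At Beta: gained ['T902Y', 'H125W', 'Y365M'] -> total ['H125W', 'T902Y', 'Y365M']

Answer: H125W,T902Y,Y365M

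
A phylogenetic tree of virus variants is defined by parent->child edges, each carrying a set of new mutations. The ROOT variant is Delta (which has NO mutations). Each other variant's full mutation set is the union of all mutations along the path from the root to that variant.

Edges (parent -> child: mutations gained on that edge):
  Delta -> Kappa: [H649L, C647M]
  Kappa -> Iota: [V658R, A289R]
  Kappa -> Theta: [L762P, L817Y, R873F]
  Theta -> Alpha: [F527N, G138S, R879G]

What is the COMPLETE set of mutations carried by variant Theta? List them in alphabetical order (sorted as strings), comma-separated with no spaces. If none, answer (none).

Answer: C647M,H649L,L762P,L817Y,R873F

Derivation:
At Delta: gained [] -> total []
At Kappa: gained ['H649L', 'C647M'] -> total ['C647M', 'H649L']
At Theta: gained ['L762P', 'L817Y', 'R873F'] -> total ['C647M', 'H649L', 'L762P', 'L817Y', 'R873F']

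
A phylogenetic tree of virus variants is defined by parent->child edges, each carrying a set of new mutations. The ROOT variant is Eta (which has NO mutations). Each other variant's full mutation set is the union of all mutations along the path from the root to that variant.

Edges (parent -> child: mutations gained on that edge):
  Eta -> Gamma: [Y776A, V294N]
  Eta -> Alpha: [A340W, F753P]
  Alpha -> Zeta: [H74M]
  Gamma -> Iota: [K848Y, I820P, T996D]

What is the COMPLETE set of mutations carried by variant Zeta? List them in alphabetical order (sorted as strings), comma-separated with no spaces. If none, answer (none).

At Eta: gained [] -> total []
At Alpha: gained ['A340W', 'F753P'] -> total ['A340W', 'F753P']
At Zeta: gained ['H74M'] -> total ['A340W', 'F753P', 'H74M']

Answer: A340W,F753P,H74M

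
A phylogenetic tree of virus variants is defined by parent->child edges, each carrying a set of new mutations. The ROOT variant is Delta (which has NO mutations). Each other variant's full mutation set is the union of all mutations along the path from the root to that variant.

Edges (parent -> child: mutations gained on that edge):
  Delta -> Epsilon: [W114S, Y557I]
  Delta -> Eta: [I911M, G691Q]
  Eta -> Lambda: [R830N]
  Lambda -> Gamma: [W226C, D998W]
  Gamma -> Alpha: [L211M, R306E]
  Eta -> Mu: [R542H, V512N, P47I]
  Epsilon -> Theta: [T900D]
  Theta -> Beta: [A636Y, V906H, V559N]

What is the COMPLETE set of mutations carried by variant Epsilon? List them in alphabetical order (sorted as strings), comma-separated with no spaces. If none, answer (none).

Answer: W114S,Y557I

Derivation:
At Delta: gained [] -> total []
At Epsilon: gained ['W114S', 'Y557I'] -> total ['W114S', 'Y557I']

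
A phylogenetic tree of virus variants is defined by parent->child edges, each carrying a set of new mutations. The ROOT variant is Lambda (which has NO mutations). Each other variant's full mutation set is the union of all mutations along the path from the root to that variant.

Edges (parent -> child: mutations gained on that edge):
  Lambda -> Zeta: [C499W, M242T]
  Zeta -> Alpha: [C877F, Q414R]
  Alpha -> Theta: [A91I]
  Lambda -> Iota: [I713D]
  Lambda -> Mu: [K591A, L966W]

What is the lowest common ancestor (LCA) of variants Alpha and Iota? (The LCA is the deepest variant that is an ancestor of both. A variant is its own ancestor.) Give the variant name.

Path from root to Alpha: Lambda -> Zeta -> Alpha
  ancestors of Alpha: {Lambda, Zeta, Alpha}
Path from root to Iota: Lambda -> Iota
  ancestors of Iota: {Lambda, Iota}
Common ancestors: {Lambda}
Walk up from Iota: Iota (not in ancestors of Alpha), Lambda (in ancestors of Alpha)
Deepest common ancestor (LCA) = Lambda

Answer: Lambda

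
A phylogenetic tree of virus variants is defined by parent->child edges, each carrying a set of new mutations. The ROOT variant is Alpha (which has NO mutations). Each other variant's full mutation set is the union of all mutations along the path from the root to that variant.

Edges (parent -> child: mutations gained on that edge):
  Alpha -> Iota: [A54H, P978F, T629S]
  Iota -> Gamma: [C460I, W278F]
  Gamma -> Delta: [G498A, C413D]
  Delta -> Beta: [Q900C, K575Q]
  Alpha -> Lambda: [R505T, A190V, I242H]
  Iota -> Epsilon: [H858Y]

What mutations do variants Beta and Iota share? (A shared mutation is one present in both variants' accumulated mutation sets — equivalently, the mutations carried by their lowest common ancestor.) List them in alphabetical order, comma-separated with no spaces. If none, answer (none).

Answer: A54H,P978F,T629S

Derivation:
Accumulating mutations along path to Beta:
  At Alpha: gained [] -> total []
  At Iota: gained ['A54H', 'P978F', 'T629S'] -> total ['A54H', 'P978F', 'T629S']
  At Gamma: gained ['C460I', 'W278F'] -> total ['A54H', 'C460I', 'P978F', 'T629S', 'W278F']
  At Delta: gained ['G498A', 'C413D'] -> total ['A54H', 'C413D', 'C460I', 'G498A', 'P978F', 'T629S', 'W278F']
  At Beta: gained ['Q900C', 'K575Q'] -> total ['A54H', 'C413D', 'C460I', 'G498A', 'K575Q', 'P978F', 'Q900C', 'T629S', 'W278F']
Mutations(Beta) = ['A54H', 'C413D', 'C460I', 'G498A', 'K575Q', 'P978F', 'Q900C', 'T629S', 'W278F']
Accumulating mutations along path to Iota:
  At Alpha: gained [] -> total []
  At Iota: gained ['A54H', 'P978F', 'T629S'] -> total ['A54H', 'P978F', 'T629S']
Mutations(Iota) = ['A54H', 'P978F', 'T629S']
Intersection: ['A54H', 'C413D', 'C460I', 'G498A', 'K575Q', 'P978F', 'Q900C', 'T629S', 'W278F'] ∩ ['A54H', 'P978F', 'T629S'] = ['A54H', 'P978F', 'T629S']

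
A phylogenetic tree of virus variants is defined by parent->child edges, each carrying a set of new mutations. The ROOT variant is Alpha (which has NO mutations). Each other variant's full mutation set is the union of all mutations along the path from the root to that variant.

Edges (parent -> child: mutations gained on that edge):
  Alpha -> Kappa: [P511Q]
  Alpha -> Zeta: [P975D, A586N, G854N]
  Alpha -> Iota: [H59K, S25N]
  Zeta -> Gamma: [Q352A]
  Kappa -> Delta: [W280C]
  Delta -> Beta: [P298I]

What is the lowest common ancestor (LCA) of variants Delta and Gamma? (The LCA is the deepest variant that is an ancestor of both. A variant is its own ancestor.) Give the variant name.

Path from root to Delta: Alpha -> Kappa -> Delta
  ancestors of Delta: {Alpha, Kappa, Delta}
Path from root to Gamma: Alpha -> Zeta -> Gamma
  ancestors of Gamma: {Alpha, Zeta, Gamma}
Common ancestors: {Alpha}
Walk up from Gamma: Gamma (not in ancestors of Delta), Zeta (not in ancestors of Delta), Alpha (in ancestors of Delta)
Deepest common ancestor (LCA) = Alpha

Answer: Alpha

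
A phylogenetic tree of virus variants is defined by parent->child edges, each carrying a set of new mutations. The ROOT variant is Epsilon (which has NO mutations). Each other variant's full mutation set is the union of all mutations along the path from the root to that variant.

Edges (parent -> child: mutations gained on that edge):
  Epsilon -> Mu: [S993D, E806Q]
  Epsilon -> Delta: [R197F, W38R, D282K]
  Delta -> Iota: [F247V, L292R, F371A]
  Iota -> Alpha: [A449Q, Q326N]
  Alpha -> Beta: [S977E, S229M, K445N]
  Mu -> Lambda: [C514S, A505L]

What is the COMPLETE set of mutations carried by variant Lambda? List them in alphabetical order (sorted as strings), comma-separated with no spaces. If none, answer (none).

At Epsilon: gained [] -> total []
At Mu: gained ['S993D', 'E806Q'] -> total ['E806Q', 'S993D']
At Lambda: gained ['C514S', 'A505L'] -> total ['A505L', 'C514S', 'E806Q', 'S993D']

Answer: A505L,C514S,E806Q,S993D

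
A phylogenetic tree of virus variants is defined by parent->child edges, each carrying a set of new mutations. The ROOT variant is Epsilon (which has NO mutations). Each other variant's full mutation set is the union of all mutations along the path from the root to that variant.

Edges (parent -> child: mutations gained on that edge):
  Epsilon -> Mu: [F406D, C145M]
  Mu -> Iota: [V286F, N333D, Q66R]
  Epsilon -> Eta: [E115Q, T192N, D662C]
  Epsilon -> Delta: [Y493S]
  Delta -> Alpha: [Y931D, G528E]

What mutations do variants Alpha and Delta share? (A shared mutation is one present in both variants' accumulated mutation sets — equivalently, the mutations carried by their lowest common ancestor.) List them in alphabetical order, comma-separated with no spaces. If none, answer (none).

Accumulating mutations along path to Alpha:
  At Epsilon: gained [] -> total []
  At Delta: gained ['Y493S'] -> total ['Y493S']
  At Alpha: gained ['Y931D', 'G528E'] -> total ['G528E', 'Y493S', 'Y931D']
Mutations(Alpha) = ['G528E', 'Y493S', 'Y931D']
Accumulating mutations along path to Delta:
  At Epsilon: gained [] -> total []
  At Delta: gained ['Y493S'] -> total ['Y493S']
Mutations(Delta) = ['Y493S']
Intersection: ['G528E', 'Y493S', 'Y931D'] ∩ ['Y493S'] = ['Y493S']

Answer: Y493S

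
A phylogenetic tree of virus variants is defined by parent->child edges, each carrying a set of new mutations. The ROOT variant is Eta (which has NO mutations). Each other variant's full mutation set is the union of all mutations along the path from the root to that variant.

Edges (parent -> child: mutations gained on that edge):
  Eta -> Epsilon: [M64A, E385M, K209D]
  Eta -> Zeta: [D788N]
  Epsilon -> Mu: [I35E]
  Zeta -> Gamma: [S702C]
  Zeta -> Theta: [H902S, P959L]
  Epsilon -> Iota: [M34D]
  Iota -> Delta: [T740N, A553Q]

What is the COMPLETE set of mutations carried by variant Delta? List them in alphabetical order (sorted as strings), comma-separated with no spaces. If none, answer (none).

Answer: A553Q,E385M,K209D,M34D,M64A,T740N

Derivation:
At Eta: gained [] -> total []
At Epsilon: gained ['M64A', 'E385M', 'K209D'] -> total ['E385M', 'K209D', 'M64A']
At Iota: gained ['M34D'] -> total ['E385M', 'K209D', 'M34D', 'M64A']
At Delta: gained ['T740N', 'A553Q'] -> total ['A553Q', 'E385M', 'K209D', 'M34D', 'M64A', 'T740N']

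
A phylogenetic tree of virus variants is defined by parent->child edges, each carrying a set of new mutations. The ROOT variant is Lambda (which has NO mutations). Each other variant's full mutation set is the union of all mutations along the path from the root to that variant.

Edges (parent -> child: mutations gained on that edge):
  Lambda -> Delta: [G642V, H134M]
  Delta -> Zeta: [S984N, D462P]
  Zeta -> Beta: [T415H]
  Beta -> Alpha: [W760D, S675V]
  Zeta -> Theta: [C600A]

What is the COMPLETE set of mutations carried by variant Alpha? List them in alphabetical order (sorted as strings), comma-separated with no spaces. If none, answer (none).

Answer: D462P,G642V,H134M,S675V,S984N,T415H,W760D

Derivation:
At Lambda: gained [] -> total []
At Delta: gained ['G642V', 'H134M'] -> total ['G642V', 'H134M']
At Zeta: gained ['S984N', 'D462P'] -> total ['D462P', 'G642V', 'H134M', 'S984N']
At Beta: gained ['T415H'] -> total ['D462P', 'G642V', 'H134M', 'S984N', 'T415H']
At Alpha: gained ['W760D', 'S675V'] -> total ['D462P', 'G642V', 'H134M', 'S675V', 'S984N', 'T415H', 'W760D']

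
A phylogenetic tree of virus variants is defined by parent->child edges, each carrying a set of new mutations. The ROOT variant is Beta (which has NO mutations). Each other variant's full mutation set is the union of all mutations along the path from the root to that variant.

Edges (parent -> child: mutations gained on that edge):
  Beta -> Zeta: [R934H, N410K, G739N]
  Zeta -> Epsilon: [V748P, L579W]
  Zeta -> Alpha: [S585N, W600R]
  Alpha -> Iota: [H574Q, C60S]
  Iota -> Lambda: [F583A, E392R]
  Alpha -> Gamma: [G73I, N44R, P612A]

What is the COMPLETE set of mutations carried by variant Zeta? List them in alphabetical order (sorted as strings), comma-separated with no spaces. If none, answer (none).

Answer: G739N,N410K,R934H

Derivation:
At Beta: gained [] -> total []
At Zeta: gained ['R934H', 'N410K', 'G739N'] -> total ['G739N', 'N410K', 'R934H']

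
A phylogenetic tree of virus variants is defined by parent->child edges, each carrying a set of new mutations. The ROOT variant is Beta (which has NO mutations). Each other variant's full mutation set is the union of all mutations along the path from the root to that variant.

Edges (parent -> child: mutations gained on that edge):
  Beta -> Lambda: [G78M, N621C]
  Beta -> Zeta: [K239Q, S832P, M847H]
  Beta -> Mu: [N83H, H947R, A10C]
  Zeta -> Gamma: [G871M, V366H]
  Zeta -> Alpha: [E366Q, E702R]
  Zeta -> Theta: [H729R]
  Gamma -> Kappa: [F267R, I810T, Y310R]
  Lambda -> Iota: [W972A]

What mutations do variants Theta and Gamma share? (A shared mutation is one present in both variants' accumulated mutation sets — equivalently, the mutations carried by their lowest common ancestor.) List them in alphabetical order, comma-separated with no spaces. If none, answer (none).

Accumulating mutations along path to Theta:
  At Beta: gained [] -> total []
  At Zeta: gained ['K239Q', 'S832P', 'M847H'] -> total ['K239Q', 'M847H', 'S832P']
  At Theta: gained ['H729R'] -> total ['H729R', 'K239Q', 'M847H', 'S832P']
Mutations(Theta) = ['H729R', 'K239Q', 'M847H', 'S832P']
Accumulating mutations along path to Gamma:
  At Beta: gained [] -> total []
  At Zeta: gained ['K239Q', 'S832P', 'M847H'] -> total ['K239Q', 'M847H', 'S832P']
  At Gamma: gained ['G871M', 'V366H'] -> total ['G871M', 'K239Q', 'M847H', 'S832P', 'V366H']
Mutations(Gamma) = ['G871M', 'K239Q', 'M847H', 'S832P', 'V366H']
Intersection: ['H729R', 'K239Q', 'M847H', 'S832P'] ∩ ['G871M', 'K239Q', 'M847H', 'S832P', 'V366H'] = ['K239Q', 'M847H', 'S832P']

Answer: K239Q,M847H,S832P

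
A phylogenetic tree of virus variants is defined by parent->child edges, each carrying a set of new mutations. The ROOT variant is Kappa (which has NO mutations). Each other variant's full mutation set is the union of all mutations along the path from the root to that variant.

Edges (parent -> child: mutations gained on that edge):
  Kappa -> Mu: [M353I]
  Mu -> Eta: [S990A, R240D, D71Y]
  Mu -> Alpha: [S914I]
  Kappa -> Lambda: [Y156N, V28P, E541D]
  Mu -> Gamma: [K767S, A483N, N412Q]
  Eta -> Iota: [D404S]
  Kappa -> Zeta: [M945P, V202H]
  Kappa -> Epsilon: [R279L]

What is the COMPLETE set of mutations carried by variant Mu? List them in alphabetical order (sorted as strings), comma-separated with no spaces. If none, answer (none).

At Kappa: gained [] -> total []
At Mu: gained ['M353I'] -> total ['M353I']

Answer: M353I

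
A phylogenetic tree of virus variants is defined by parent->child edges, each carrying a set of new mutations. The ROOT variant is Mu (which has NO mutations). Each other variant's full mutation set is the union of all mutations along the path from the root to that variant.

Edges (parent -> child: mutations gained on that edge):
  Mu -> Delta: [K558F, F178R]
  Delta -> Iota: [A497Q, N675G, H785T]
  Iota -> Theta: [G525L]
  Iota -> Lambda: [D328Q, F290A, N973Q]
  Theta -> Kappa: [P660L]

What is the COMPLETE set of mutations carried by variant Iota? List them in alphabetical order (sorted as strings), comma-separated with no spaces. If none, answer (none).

At Mu: gained [] -> total []
At Delta: gained ['K558F', 'F178R'] -> total ['F178R', 'K558F']
At Iota: gained ['A497Q', 'N675G', 'H785T'] -> total ['A497Q', 'F178R', 'H785T', 'K558F', 'N675G']

Answer: A497Q,F178R,H785T,K558F,N675G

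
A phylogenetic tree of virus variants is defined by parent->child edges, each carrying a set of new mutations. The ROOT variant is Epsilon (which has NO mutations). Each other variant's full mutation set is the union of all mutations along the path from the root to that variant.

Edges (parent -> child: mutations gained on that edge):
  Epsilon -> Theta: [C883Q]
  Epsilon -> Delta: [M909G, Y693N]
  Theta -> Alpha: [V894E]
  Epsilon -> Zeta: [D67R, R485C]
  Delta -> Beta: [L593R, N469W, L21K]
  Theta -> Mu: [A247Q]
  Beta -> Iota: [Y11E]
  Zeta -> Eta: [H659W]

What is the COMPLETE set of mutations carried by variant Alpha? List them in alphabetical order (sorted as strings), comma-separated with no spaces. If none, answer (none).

Answer: C883Q,V894E

Derivation:
At Epsilon: gained [] -> total []
At Theta: gained ['C883Q'] -> total ['C883Q']
At Alpha: gained ['V894E'] -> total ['C883Q', 'V894E']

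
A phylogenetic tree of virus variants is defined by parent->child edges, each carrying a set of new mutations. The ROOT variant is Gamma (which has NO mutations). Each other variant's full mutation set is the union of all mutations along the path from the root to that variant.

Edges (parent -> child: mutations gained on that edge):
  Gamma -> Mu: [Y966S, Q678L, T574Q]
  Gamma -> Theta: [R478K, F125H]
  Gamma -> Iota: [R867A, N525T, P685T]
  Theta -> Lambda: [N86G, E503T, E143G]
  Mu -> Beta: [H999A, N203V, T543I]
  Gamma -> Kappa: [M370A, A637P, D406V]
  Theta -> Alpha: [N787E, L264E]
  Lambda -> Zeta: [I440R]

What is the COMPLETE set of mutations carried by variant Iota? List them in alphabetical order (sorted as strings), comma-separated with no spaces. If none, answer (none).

Answer: N525T,P685T,R867A

Derivation:
At Gamma: gained [] -> total []
At Iota: gained ['R867A', 'N525T', 'P685T'] -> total ['N525T', 'P685T', 'R867A']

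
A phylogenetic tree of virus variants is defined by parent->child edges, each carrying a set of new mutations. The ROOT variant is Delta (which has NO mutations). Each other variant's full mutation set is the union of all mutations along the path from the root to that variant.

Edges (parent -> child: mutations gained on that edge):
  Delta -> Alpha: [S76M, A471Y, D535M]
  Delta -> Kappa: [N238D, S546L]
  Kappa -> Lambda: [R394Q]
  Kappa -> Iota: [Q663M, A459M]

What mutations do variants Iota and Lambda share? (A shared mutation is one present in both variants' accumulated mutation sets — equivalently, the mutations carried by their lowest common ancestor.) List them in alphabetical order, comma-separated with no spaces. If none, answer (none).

Accumulating mutations along path to Iota:
  At Delta: gained [] -> total []
  At Kappa: gained ['N238D', 'S546L'] -> total ['N238D', 'S546L']
  At Iota: gained ['Q663M', 'A459M'] -> total ['A459M', 'N238D', 'Q663M', 'S546L']
Mutations(Iota) = ['A459M', 'N238D', 'Q663M', 'S546L']
Accumulating mutations along path to Lambda:
  At Delta: gained [] -> total []
  At Kappa: gained ['N238D', 'S546L'] -> total ['N238D', 'S546L']
  At Lambda: gained ['R394Q'] -> total ['N238D', 'R394Q', 'S546L']
Mutations(Lambda) = ['N238D', 'R394Q', 'S546L']
Intersection: ['A459M', 'N238D', 'Q663M', 'S546L'] ∩ ['N238D', 'R394Q', 'S546L'] = ['N238D', 'S546L']

Answer: N238D,S546L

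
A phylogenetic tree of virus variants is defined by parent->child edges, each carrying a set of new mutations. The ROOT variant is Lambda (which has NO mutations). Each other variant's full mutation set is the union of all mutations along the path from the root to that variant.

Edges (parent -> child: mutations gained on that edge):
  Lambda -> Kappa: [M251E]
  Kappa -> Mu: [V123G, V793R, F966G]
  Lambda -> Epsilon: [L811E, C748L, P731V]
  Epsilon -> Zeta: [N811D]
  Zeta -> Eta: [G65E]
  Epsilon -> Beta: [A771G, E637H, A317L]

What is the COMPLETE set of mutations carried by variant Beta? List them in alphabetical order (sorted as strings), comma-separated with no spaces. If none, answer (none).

At Lambda: gained [] -> total []
At Epsilon: gained ['L811E', 'C748L', 'P731V'] -> total ['C748L', 'L811E', 'P731V']
At Beta: gained ['A771G', 'E637H', 'A317L'] -> total ['A317L', 'A771G', 'C748L', 'E637H', 'L811E', 'P731V']

Answer: A317L,A771G,C748L,E637H,L811E,P731V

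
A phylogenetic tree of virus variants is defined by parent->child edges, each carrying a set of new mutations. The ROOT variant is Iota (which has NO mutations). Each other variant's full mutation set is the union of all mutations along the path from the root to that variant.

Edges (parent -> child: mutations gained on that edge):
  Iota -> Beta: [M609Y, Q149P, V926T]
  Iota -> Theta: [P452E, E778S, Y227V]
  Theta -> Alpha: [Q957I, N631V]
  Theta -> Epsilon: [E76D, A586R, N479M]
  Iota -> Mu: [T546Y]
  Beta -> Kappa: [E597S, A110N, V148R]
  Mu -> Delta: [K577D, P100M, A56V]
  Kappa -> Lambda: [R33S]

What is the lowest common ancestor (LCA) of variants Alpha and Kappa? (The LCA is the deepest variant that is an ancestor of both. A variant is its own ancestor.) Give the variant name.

Path from root to Alpha: Iota -> Theta -> Alpha
  ancestors of Alpha: {Iota, Theta, Alpha}
Path from root to Kappa: Iota -> Beta -> Kappa
  ancestors of Kappa: {Iota, Beta, Kappa}
Common ancestors: {Iota}
Walk up from Kappa: Kappa (not in ancestors of Alpha), Beta (not in ancestors of Alpha), Iota (in ancestors of Alpha)
Deepest common ancestor (LCA) = Iota

Answer: Iota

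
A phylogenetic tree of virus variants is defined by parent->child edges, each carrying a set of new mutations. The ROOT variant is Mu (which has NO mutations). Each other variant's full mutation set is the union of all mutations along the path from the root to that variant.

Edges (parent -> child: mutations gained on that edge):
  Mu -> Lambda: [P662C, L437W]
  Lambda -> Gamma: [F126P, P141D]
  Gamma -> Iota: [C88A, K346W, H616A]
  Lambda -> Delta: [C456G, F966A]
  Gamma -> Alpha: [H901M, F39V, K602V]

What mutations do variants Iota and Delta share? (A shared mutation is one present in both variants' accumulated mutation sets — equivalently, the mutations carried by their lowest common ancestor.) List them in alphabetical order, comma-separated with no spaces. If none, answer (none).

Accumulating mutations along path to Iota:
  At Mu: gained [] -> total []
  At Lambda: gained ['P662C', 'L437W'] -> total ['L437W', 'P662C']
  At Gamma: gained ['F126P', 'P141D'] -> total ['F126P', 'L437W', 'P141D', 'P662C']
  At Iota: gained ['C88A', 'K346W', 'H616A'] -> total ['C88A', 'F126P', 'H616A', 'K346W', 'L437W', 'P141D', 'P662C']
Mutations(Iota) = ['C88A', 'F126P', 'H616A', 'K346W', 'L437W', 'P141D', 'P662C']
Accumulating mutations along path to Delta:
  At Mu: gained [] -> total []
  At Lambda: gained ['P662C', 'L437W'] -> total ['L437W', 'P662C']
  At Delta: gained ['C456G', 'F966A'] -> total ['C456G', 'F966A', 'L437W', 'P662C']
Mutations(Delta) = ['C456G', 'F966A', 'L437W', 'P662C']
Intersection: ['C88A', 'F126P', 'H616A', 'K346W', 'L437W', 'P141D', 'P662C'] ∩ ['C456G', 'F966A', 'L437W', 'P662C'] = ['L437W', 'P662C']

Answer: L437W,P662C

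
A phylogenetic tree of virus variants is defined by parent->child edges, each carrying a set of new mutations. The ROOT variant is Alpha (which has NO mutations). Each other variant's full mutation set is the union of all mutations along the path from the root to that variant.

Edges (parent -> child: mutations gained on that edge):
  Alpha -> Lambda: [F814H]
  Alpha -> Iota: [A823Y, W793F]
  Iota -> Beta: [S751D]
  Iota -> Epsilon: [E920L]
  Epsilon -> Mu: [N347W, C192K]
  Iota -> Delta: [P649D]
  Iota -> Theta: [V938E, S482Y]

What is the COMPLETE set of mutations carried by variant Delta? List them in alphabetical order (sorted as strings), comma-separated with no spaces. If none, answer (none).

Answer: A823Y,P649D,W793F

Derivation:
At Alpha: gained [] -> total []
At Iota: gained ['A823Y', 'W793F'] -> total ['A823Y', 'W793F']
At Delta: gained ['P649D'] -> total ['A823Y', 'P649D', 'W793F']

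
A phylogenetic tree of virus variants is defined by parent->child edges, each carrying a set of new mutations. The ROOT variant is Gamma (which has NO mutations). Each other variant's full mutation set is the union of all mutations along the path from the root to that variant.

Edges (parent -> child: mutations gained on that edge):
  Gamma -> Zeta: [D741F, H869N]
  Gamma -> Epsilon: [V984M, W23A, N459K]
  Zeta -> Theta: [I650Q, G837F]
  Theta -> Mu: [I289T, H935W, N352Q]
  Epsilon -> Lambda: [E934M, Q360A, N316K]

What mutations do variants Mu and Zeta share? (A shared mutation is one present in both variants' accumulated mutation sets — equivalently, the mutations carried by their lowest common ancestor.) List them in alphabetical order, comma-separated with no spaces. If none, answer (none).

Accumulating mutations along path to Mu:
  At Gamma: gained [] -> total []
  At Zeta: gained ['D741F', 'H869N'] -> total ['D741F', 'H869N']
  At Theta: gained ['I650Q', 'G837F'] -> total ['D741F', 'G837F', 'H869N', 'I650Q']
  At Mu: gained ['I289T', 'H935W', 'N352Q'] -> total ['D741F', 'G837F', 'H869N', 'H935W', 'I289T', 'I650Q', 'N352Q']
Mutations(Mu) = ['D741F', 'G837F', 'H869N', 'H935W', 'I289T', 'I650Q', 'N352Q']
Accumulating mutations along path to Zeta:
  At Gamma: gained [] -> total []
  At Zeta: gained ['D741F', 'H869N'] -> total ['D741F', 'H869N']
Mutations(Zeta) = ['D741F', 'H869N']
Intersection: ['D741F', 'G837F', 'H869N', 'H935W', 'I289T', 'I650Q', 'N352Q'] ∩ ['D741F', 'H869N'] = ['D741F', 'H869N']

Answer: D741F,H869N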